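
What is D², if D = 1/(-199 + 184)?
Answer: 1/225 ≈ 0.0044444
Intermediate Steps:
D = -1/15 (D = 1/(-15) = -1/15 ≈ -0.066667)
D² = (-1/15)² = 1/225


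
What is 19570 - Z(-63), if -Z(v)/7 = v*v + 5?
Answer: 47388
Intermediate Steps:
Z(v) = -35 - 7*v**2 (Z(v) = -7*(v*v + 5) = -7*(v**2 + 5) = -7*(5 + v**2) = -35 - 7*v**2)
19570 - Z(-63) = 19570 - (-35 - 7*(-63)**2) = 19570 - (-35 - 7*3969) = 19570 - (-35 - 27783) = 19570 - 1*(-27818) = 19570 + 27818 = 47388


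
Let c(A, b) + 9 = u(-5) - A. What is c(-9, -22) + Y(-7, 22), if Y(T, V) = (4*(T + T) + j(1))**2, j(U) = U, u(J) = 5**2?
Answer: 3050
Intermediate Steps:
u(J) = 25
c(A, b) = 16 - A (c(A, b) = -9 + (25 - A) = 16 - A)
Y(T, V) = (1 + 8*T)**2 (Y(T, V) = (4*(T + T) + 1)**2 = (4*(2*T) + 1)**2 = (8*T + 1)**2 = (1 + 8*T)**2)
c(-9, -22) + Y(-7, 22) = (16 - 1*(-9)) + (1 + 8*(-7))**2 = (16 + 9) + (1 - 56)**2 = 25 + (-55)**2 = 25 + 3025 = 3050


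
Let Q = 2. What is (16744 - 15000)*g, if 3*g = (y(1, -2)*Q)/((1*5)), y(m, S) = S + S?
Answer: -13952/15 ≈ -930.13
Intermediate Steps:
y(m, S) = 2*S
g = -8/15 (g = (((2*(-2))*2)/((1*5)))/3 = (-4*2/5)/3 = (-8*⅕)/3 = (⅓)*(-8/5) = -8/15 ≈ -0.53333)
(16744 - 15000)*g = (16744 - 15000)*(-8/15) = 1744*(-8/15) = -13952/15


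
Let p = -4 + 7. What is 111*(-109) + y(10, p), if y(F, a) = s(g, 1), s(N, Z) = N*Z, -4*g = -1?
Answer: -48395/4 ≈ -12099.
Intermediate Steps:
g = ¼ (g = -¼*(-1) = ¼ ≈ 0.25000)
p = 3
y(F, a) = ¼ (y(F, a) = (¼)*1 = ¼)
111*(-109) + y(10, p) = 111*(-109) + ¼ = -12099 + ¼ = -48395/4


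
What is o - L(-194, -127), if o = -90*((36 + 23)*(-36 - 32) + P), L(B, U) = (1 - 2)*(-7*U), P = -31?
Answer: 364759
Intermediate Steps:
L(B, U) = 7*U (L(B, U) = -(-7)*U = 7*U)
o = 363870 (o = -90*((36 + 23)*(-36 - 32) - 31) = -90*(59*(-68) - 31) = -90*(-4012 - 31) = -90*(-4043) = 363870)
o - L(-194, -127) = 363870 - 7*(-127) = 363870 - 1*(-889) = 363870 + 889 = 364759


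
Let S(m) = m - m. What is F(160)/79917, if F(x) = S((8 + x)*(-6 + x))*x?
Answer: 0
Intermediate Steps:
S(m) = 0
F(x) = 0 (F(x) = 0*x = 0)
F(160)/79917 = 0/79917 = 0*(1/79917) = 0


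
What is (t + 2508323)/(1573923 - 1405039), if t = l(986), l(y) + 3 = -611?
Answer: 2507709/168884 ≈ 14.849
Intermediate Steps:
l(y) = -614 (l(y) = -3 - 611 = -614)
t = -614
(t + 2508323)/(1573923 - 1405039) = (-614 + 2508323)/(1573923 - 1405039) = 2507709/168884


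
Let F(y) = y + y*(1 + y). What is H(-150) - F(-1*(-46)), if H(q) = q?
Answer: -2358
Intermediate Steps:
H(-150) - F(-1*(-46)) = -150 - (-1*(-46))*(2 - 1*(-46)) = -150 - 46*(2 + 46) = -150 - 46*48 = -150 - 1*2208 = -150 - 2208 = -2358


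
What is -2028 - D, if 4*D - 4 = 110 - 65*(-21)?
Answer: -9591/4 ≈ -2397.8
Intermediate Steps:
D = 1479/4 (D = 1 + (110 - 65*(-21))/4 = 1 + (110 + 1365)/4 = 1 + (¼)*1475 = 1 + 1475/4 = 1479/4 ≈ 369.75)
-2028 - D = -2028 - 1*1479/4 = -2028 - 1479/4 = -9591/4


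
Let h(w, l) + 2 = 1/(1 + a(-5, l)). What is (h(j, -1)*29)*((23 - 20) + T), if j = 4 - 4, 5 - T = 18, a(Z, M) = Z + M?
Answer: 638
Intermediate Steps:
a(Z, M) = M + Z
T = -13 (T = 5 - 1*18 = 5 - 18 = -13)
j = 0
h(w, l) = -2 + 1/(-4 + l) (h(w, l) = -2 + 1/(1 + (l - 5)) = -2 + 1/(1 + (-5 + l)) = -2 + 1/(-4 + l))
(h(j, -1)*29)*((23 - 20) + T) = (((9 - 2*(-1))/(-4 - 1))*29)*((23 - 20) - 13) = (((9 + 2)/(-5))*29)*(3 - 13) = (-⅕*11*29)*(-10) = -11/5*29*(-10) = -319/5*(-10) = 638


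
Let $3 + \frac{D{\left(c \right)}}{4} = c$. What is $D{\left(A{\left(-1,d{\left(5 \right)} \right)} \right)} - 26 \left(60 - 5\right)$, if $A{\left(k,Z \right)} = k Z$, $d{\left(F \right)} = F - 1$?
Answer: $-1458$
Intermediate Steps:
$d{\left(F \right)} = -1 + F$
$A{\left(k,Z \right)} = Z k$
$D{\left(c \right)} = -12 + 4 c$
$D{\left(A{\left(-1,d{\left(5 \right)} \right)} \right)} - 26 \left(60 - 5\right) = \left(-12 + 4 \left(-1 + 5\right) \left(-1\right)\right) - 26 \left(60 - 5\right) = \left(-12 + 4 \cdot 4 \left(-1\right)\right) - 26 \left(60 - 5\right) = \left(-12 + 4 \left(-4\right)\right) - 1430 = \left(-12 - 16\right) - 1430 = -28 - 1430 = -1458$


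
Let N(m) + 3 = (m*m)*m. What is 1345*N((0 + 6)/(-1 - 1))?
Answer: -40350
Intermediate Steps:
N(m) = -3 + m**3 (N(m) = -3 + (m*m)*m = -3 + m**2*m = -3 + m**3)
1345*N((0 + 6)/(-1 - 1)) = 1345*(-3 + ((0 + 6)/(-1 - 1))**3) = 1345*(-3 + (6/(-2))**3) = 1345*(-3 + (6*(-1/2))**3) = 1345*(-3 + (-3)**3) = 1345*(-3 - 27) = 1345*(-30) = -40350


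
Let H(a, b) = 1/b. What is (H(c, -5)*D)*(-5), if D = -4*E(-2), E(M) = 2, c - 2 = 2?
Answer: -8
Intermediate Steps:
c = 4 (c = 2 + 2 = 4)
D = -8 (D = -4*2 = -8)
(H(c, -5)*D)*(-5) = (-8/(-5))*(-5) = -1/5*(-8)*(-5) = (8/5)*(-5) = -8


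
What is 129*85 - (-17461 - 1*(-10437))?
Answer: 17989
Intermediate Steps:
129*85 - (-17461 - 1*(-10437)) = 10965 - (-17461 + 10437) = 10965 - 1*(-7024) = 10965 + 7024 = 17989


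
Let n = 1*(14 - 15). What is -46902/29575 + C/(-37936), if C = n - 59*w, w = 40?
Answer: -1709447697/1121957200 ≈ -1.5236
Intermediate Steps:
n = -1 (n = 1*(-1) = -1)
C = -2361 (C = -1 - 59*40 = -1 - 2360 = -2361)
-46902/29575 + C/(-37936) = -46902/29575 - 2361/(-37936) = -46902*1/29575 - 2361*(-1/37936) = -46902/29575 + 2361/37936 = -1709447697/1121957200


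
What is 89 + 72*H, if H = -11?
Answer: -703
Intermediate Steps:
89 + 72*H = 89 + 72*(-11) = 89 - 792 = -703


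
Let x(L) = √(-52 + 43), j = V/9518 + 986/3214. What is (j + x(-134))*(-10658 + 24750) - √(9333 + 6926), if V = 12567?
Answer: 175357627978/7647713 - √16259 + 42276*I ≈ 22802.0 + 42276.0*I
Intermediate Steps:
j = 24887543/15295426 (j = 12567/9518 + 986/3214 = 12567*(1/9518) + 986*(1/3214) = 12567/9518 + 493/1607 = 24887543/15295426 ≈ 1.6271)
x(L) = 3*I (x(L) = √(-9) = 3*I)
(j + x(-134))*(-10658 + 24750) - √(9333 + 6926) = (24887543/15295426 + 3*I)*(-10658 + 24750) - √(9333 + 6926) = (24887543/15295426 + 3*I)*14092 - √16259 = (175357627978/7647713 + 42276*I) - √16259 = 175357627978/7647713 - √16259 + 42276*I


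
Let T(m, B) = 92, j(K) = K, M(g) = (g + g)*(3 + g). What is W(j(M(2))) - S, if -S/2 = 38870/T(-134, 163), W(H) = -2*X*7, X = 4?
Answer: 789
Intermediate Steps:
M(g) = 2*g*(3 + g) (M(g) = (2*g)*(3 + g) = 2*g*(3 + g))
W(H) = -56 (W(H) = -2*4*7 = -8*7 = -56)
S = -845 (S = -77740/92 = -2*845/2 = -845)
W(j(M(2))) - S = -56 - 1*(-845) = -56 + 845 = 789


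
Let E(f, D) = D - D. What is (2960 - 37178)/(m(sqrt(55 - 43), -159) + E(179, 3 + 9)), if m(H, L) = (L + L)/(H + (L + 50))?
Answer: -621627/53 + 11406*sqrt(3)/53 ≈ -11356.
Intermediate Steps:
E(f, D) = 0
m(H, L) = 2*L/(50 + H + L) (m(H, L) = (2*L)/(H + (50 + L)) = (2*L)/(50 + H + L) = 2*L/(50 + H + L))
(2960 - 37178)/(m(sqrt(55 - 43), -159) + E(179, 3 + 9)) = (2960 - 37178)/(2*(-159)/(50 + sqrt(55 - 43) - 159) + 0) = -34218/(2*(-159)/(50 + sqrt(12) - 159) + 0) = -34218/(2*(-159)/(50 + 2*sqrt(3) - 159) + 0) = -34218/(2*(-159)/(-109 + 2*sqrt(3)) + 0) = -34218/(-318/(-109 + 2*sqrt(3)) + 0) = -(621627/53 - 11406*sqrt(3)/53) = -34218*(109/318 - sqrt(3)/159) = -621627/53 + 11406*sqrt(3)/53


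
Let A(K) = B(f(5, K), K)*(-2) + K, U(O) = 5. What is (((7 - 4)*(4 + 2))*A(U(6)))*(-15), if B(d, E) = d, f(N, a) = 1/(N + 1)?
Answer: -1260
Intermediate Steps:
f(N, a) = 1/(1 + N)
A(K) = -⅓ + K (A(K) = -2/(1 + 5) + K = -2/6 + K = (⅙)*(-2) + K = -⅓ + K)
(((7 - 4)*(4 + 2))*A(U(6)))*(-15) = (((7 - 4)*(4 + 2))*(-⅓ + 5))*(-15) = ((3*6)*(14/3))*(-15) = (18*(14/3))*(-15) = 84*(-15) = -1260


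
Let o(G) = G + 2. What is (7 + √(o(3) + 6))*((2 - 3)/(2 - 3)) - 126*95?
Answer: -11963 + √11 ≈ -11960.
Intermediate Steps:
o(G) = 2 + G
(7 + √(o(3) + 6))*((2 - 3)/(2 - 3)) - 126*95 = (7 + √((2 + 3) + 6))*((2 - 3)/(2 - 3)) - 126*95 = (7 + √(5 + 6))*(-1/(-1)) - 11970 = (7 + √11)*(-1*(-1)) - 11970 = (7 + √11)*1 - 11970 = (7 + √11) - 11970 = -11963 + √11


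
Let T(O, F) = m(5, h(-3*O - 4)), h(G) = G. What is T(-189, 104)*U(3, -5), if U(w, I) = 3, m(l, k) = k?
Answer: 1689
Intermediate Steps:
T(O, F) = -4 - 3*O (T(O, F) = -3*O - 4 = -4 - 3*O)
T(-189, 104)*U(3, -5) = (-4 - 3*(-189))*3 = (-4 + 567)*3 = 563*3 = 1689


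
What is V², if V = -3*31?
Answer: 8649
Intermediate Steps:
V = -93
V² = (-93)² = 8649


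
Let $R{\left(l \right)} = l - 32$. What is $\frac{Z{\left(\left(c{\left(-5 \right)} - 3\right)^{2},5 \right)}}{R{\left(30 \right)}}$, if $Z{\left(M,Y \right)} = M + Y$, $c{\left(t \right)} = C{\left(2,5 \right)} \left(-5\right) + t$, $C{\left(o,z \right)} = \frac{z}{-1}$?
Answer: $-147$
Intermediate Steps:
$C{\left(o,z \right)} = - z$ ($C{\left(o,z \right)} = z \left(-1\right) = - z$)
$R{\left(l \right)} = -32 + l$
$c{\left(t \right)} = 25 + t$ ($c{\left(t \right)} = \left(-1\right) 5 \left(-5\right) + t = \left(-5\right) \left(-5\right) + t = 25 + t$)
$\frac{Z{\left(\left(c{\left(-5 \right)} - 3\right)^{2},5 \right)}}{R{\left(30 \right)}} = \frac{\left(\left(25 - 5\right) - 3\right)^{2} + 5}{-32 + 30} = \frac{\left(20 - 3\right)^{2} + 5}{-2} = \left(17^{2} + 5\right) \left(- \frac{1}{2}\right) = \left(289 + 5\right) \left(- \frac{1}{2}\right) = 294 \left(- \frac{1}{2}\right) = -147$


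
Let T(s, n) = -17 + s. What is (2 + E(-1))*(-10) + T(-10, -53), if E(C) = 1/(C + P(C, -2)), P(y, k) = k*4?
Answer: -413/9 ≈ -45.889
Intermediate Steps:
P(y, k) = 4*k
E(C) = 1/(-8 + C) (E(C) = 1/(C + 4*(-2)) = 1/(C - 8) = 1/(-8 + C))
(2 + E(-1))*(-10) + T(-10, -53) = (2 + 1/(-8 - 1))*(-10) + (-17 - 10) = (2 + 1/(-9))*(-10) - 27 = (2 - 1/9)*(-10) - 27 = (17/9)*(-10) - 27 = -170/9 - 27 = -413/9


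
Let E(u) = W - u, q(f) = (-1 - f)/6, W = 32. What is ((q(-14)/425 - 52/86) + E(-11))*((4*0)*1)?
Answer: 0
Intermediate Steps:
q(f) = -1/6 - f/6 (q(f) = (-1 - f)*(1/6) = -1/6 - f/6)
E(u) = 32 - u
((q(-14)/425 - 52/86) + E(-11))*((4*0)*1) = (((-1/6 - 1/6*(-14))/425 - 52/86) + (32 - 1*(-11)))*((4*0)*1) = (((-1/6 + 7/3)*(1/425) - 52*1/86) + (32 + 11))*(0*1) = (((13/6)*(1/425) - 26/43) + 43)*0 = ((13/2550 - 26/43) + 43)*0 = (-65741/109650 + 43)*0 = (4649209/109650)*0 = 0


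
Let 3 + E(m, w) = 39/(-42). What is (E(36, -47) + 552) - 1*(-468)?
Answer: 14225/14 ≈ 1016.1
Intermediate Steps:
E(m, w) = -55/14 (E(m, w) = -3 + 39/(-42) = -3 + 39*(-1/42) = -3 - 13/14 = -55/14)
(E(36, -47) + 552) - 1*(-468) = (-55/14 + 552) - 1*(-468) = 7673/14 + 468 = 14225/14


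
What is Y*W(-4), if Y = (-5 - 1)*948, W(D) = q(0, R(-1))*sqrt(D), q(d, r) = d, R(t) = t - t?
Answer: 0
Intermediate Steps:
R(t) = 0
W(D) = 0 (W(D) = 0*sqrt(D) = 0)
Y = -5688 (Y = -6*948 = -5688)
Y*W(-4) = -5688*0 = 0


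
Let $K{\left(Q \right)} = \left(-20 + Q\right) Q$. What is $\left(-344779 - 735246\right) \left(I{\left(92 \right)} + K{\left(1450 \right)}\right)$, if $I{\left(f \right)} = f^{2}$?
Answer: $-2248573169100$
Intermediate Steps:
$K{\left(Q \right)} = Q \left(-20 + Q\right)$
$\left(-344779 - 735246\right) \left(I{\left(92 \right)} + K{\left(1450 \right)}\right) = \left(-344779 - 735246\right) \left(92^{2} + 1450 \left(-20 + 1450\right)\right) = - 1080025 \left(8464 + 1450 \cdot 1430\right) = - 1080025 \left(8464 + 2073500\right) = \left(-1080025\right) 2081964 = -2248573169100$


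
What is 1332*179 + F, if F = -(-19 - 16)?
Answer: 238463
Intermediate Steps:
F = 35 (F = -1*(-35) = 35)
1332*179 + F = 1332*179 + 35 = 238428 + 35 = 238463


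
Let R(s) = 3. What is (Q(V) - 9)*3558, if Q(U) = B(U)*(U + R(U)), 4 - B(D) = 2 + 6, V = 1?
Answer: -88950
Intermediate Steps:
B(D) = -4 (B(D) = 4 - (2 + 6) = 4 - 1*8 = 4 - 8 = -4)
Q(U) = -12 - 4*U (Q(U) = -4*(U + 3) = -4*(3 + U) = -12 - 4*U)
(Q(V) - 9)*3558 = ((-12 - 4*1) - 9)*3558 = ((-12 - 4) - 9)*3558 = (-16 - 9)*3558 = -25*3558 = -88950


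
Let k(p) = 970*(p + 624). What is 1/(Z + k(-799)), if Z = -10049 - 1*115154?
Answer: -1/294953 ≈ -3.3904e-6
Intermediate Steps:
k(p) = 605280 + 970*p (k(p) = 970*(624 + p) = 605280 + 970*p)
Z = -125203 (Z = -10049 - 115154 = -125203)
1/(Z + k(-799)) = 1/(-125203 + (605280 + 970*(-799))) = 1/(-125203 + (605280 - 775030)) = 1/(-125203 - 169750) = 1/(-294953) = -1/294953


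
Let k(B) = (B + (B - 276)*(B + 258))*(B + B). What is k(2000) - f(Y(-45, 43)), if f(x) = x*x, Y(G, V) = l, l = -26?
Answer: 15579167324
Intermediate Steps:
Y(G, V) = -26
f(x) = x²
k(B) = 2*B*(B + (-276 + B)*(258 + B)) (k(B) = (B + (-276 + B)*(258 + B))*(2*B) = 2*B*(B + (-276 + B)*(258 + B)))
k(2000) - f(Y(-45, 43)) = 2*2000*(-71208 + 2000² - 17*2000) - 1*(-26)² = 2*2000*(-71208 + 4000000 - 34000) - 1*676 = 2*2000*3894792 - 676 = 15579168000 - 676 = 15579167324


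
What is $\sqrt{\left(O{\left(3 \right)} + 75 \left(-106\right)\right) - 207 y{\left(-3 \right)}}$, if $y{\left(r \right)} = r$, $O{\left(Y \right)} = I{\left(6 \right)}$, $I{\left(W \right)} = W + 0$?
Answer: $i \sqrt{7323} \approx 85.575 i$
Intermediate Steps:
$I{\left(W \right)} = W$
$O{\left(Y \right)} = 6$
$\sqrt{\left(O{\left(3 \right)} + 75 \left(-106\right)\right) - 207 y{\left(-3 \right)}} = \sqrt{\left(6 + 75 \left(-106\right)\right) - -621} = \sqrt{\left(6 - 7950\right) + 621} = \sqrt{-7944 + 621} = \sqrt{-7323} = i \sqrt{7323}$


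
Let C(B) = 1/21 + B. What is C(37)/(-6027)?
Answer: -778/126567 ≈ -0.0061469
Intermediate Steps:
C(B) = 1/21 + B
C(37)/(-6027) = (1/21 + 37)/(-6027) = (778/21)*(-1/6027) = -778/126567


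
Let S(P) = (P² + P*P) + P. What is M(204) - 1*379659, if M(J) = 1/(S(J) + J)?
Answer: -31754678759/83640 ≈ -3.7966e+5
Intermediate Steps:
S(P) = P + 2*P² (S(P) = (P² + P²) + P = 2*P² + P = P + 2*P²)
M(J) = 1/(J + J*(1 + 2*J)) (M(J) = 1/(J*(1 + 2*J) + J) = 1/(J + J*(1 + 2*J)))
M(204) - 1*379659 = (½)/(204*(1 + 204)) - 1*379659 = (½)*(1/204)/205 - 379659 = (½)*(1/204)*(1/205) - 379659 = 1/83640 - 379659 = -31754678759/83640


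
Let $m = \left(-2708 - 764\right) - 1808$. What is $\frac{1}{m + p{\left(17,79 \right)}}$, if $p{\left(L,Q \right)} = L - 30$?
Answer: $- \frac{1}{5293} \approx -0.00018893$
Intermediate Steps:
$p{\left(L,Q \right)} = -30 + L$
$m = -5280$ ($m = -3472 - 1808 = -5280$)
$\frac{1}{m + p{\left(17,79 \right)}} = \frac{1}{-5280 + \left(-30 + 17\right)} = \frac{1}{-5280 - 13} = \frac{1}{-5293} = - \frac{1}{5293}$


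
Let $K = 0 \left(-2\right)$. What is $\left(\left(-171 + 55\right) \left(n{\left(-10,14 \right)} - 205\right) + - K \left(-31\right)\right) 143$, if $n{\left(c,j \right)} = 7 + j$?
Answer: $3052192$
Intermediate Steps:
$K = 0$
$\left(\left(-171 + 55\right) \left(n{\left(-10,14 \right)} - 205\right) + - K \left(-31\right)\right) 143 = \left(\left(-171 + 55\right) \left(\left(7 + 14\right) - 205\right) + \left(-1\right) 0 \left(-31\right)\right) 143 = \left(- 116 \left(21 - 205\right) + 0 \left(-31\right)\right) 143 = \left(\left(-116\right) \left(-184\right) + 0\right) 143 = \left(21344 + 0\right) 143 = 21344 \cdot 143 = 3052192$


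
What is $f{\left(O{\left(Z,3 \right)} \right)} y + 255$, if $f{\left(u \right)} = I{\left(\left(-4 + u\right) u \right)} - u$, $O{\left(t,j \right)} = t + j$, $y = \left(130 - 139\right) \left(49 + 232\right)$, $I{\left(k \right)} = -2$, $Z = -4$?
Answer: $2784$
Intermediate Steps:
$y = -2529$ ($y = \left(-9\right) 281 = -2529$)
$O{\left(t,j \right)} = j + t$
$f{\left(u \right)} = -2 - u$
$f{\left(O{\left(Z,3 \right)} \right)} y + 255 = \left(-2 - \left(3 - 4\right)\right) \left(-2529\right) + 255 = \left(-2 - -1\right) \left(-2529\right) + 255 = \left(-2 + 1\right) \left(-2529\right) + 255 = \left(-1\right) \left(-2529\right) + 255 = 2529 + 255 = 2784$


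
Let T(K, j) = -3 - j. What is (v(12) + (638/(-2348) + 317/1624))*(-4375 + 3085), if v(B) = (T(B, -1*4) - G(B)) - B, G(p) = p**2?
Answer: 95352019905/476644 ≈ 2.0005e+5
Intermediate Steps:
v(B) = 1 - B - B**2 (v(B) = ((-3 - (-1)*4) - B**2) - B = ((-3 - 1*(-4)) - B**2) - B = ((-3 + 4) - B**2) - B = (1 - B**2) - B = 1 - B - B**2)
(v(12) + (638/(-2348) + 317/1624))*(-4375 + 3085) = ((1 - 1*12 - 1*12**2) + (638/(-2348) + 317/1624))*(-4375 + 3085) = ((1 - 12 - 1*144) + (638*(-1/2348) + 317*(1/1624)))*(-1290) = ((1 - 12 - 144) + (-319/1174 + 317/1624))*(-1290) = (-155 - 72949/953288)*(-1290) = -147832589/953288*(-1290) = 95352019905/476644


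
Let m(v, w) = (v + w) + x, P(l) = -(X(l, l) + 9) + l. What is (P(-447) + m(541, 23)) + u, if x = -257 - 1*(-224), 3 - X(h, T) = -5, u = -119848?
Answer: -119781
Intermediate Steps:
X(h, T) = 8 (X(h, T) = 3 - 1*(-5) = 3 + 5 = 8)
x = -33 (x = -257 + 224 = -33)
P(l) = -17 + l (P(l) = -(8 + 9) + l = -1*17 + l = -17 + l)
m(v, w) = -33 + v + w (m(v, w) = (v + w) - 33 = -33 + v + w)
(P(-447) + m(541, 23)) + u = ((-17 - 447) + (-33 + 541 + 23)) - 119848 = (-464 + 531) - 119848 = 67 - 119848 = -119781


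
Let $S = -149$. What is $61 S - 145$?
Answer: $-9234$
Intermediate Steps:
$61 S - 145 = 61 \left(-149\right) - 145 = -9089 - 145 = -9234$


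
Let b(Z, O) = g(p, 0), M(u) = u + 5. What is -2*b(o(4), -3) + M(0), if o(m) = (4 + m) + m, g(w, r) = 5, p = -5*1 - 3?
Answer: -5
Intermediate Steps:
p = -8 (p = -5 - 3 = -8)
M(u) = 5 + u
o(m) = 4 + 2*m
b(Z, O) = 5
-2*b(o(4), -3) + M(0) = -2*5 + (5 + 0) = -10 + 5 = -5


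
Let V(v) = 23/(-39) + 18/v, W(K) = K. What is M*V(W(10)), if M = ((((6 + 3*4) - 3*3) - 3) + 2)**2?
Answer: 15104/195 ≈ 77.456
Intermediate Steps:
V(v) = -23/39 + 18/v (V(v) = 23*(-1/39) + 18/v = -23/39 + 18/v)
M = 64 (M = ((((6 + 12) - 9) - 3) + 2)**2 = (((18 - 9) - 3) + 2)**2 = ((9 - 3) + 2)**2 = (6 + 2)**2 = 8**2 = 64)
M*V(W(10)) = 64*(-23/39 + 18/10) = 64*(-23/39 + 18*(1/10)) = 64*(-23/39 + 9/5) = 64*(236/195) = 15104/195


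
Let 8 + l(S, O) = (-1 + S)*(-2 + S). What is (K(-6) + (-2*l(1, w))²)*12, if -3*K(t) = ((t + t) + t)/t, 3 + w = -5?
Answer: 3060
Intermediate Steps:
w = -8 (w = -3 - 5 = -8)
l(S, O) = -8 + (-1 + S)*(-2 + S)
K(t) = -1 (K(t) = -((t + t) + t)/(3*t) = -(2*t + t)/(3*t) = -3*t/(3*t) = -⅓*3 = -1)
(K(-6) + (-2*l(1, w))²)*12 = (-1 + (-2*(-6 + 1² - 3*1))²)*12 = (-1 + (-2*(-6 + 1 - 3))²)*12 = (-1 + (-2*(-8))²)*12 = (-1 + 16²)*12 = (-1 + 256)*12 = 255*12 = 3060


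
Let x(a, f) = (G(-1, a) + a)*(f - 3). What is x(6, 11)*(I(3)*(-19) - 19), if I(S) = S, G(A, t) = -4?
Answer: -1216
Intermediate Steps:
x(a, f) = (-4 + a)*(-3 + f) (x(a, f) = (-4 + a)*(f - 3) = (-4 + a)*(-3 + f))
x(6, 11)*(I(3)*(-19) - 19) = (12 - 4*11 - 3*6 + 6*11)*(3*(-19) - 19) = (12 - 44 - 18 + 66)*(-57 - 19) = 16*(-76) = -1216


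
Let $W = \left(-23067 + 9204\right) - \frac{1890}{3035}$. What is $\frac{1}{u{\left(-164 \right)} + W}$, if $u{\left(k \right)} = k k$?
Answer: $\frac{607}{7910653} \approx 7.6732 \cdot 10^{-5}$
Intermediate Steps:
$u{\left(k \right)} = k^{2}$
$W = - \frac{8415219}{607}$ ($W = -13863 - \frac{378}{607} = - \frac{8415219}{607} \approx -13864.0$)
$\frac{1}{u{\left(-164 \right)} + W} = \frac{1}{\left(-164\right)^{2} - \frac{8415219}{607}} = \frac{1}{26896 - \frac{8415219}{607}} = \frac{1}{\frac{7910653}{607}} = \frac{607}{7910653}$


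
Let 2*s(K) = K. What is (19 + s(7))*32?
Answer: 720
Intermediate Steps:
s(K) = K/2
(19 + s(7))*32 = (19 + (1/2)*7)*32 = (19 + 7/2)*32 = (45/2)*32 = 720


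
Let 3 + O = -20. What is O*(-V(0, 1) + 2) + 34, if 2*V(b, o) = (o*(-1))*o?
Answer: -47/2 ≈ -23.500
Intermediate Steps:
V(b, o) = -o²/2 (V(b, o) = ((o*(-1))*o)/2 = ((-o)*o)/2 = (-o²)/2 = -o²/2)
O = -23 (O = -3 - 20 = -23)
O*(-V(0, 1) + 2) + 34 = -23*(-(-1)*1²/2 + 2) + 34 = -23*(-(-1)/2 + 2) + 34 = -23*(-1*(-½) + 2) + 34 = -23*(½ + 2) + 34 = -23*5/2 + 34 = -115/2 + 34 = -47/2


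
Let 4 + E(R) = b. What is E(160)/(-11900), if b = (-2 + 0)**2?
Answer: 0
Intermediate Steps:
b = 4 (b = (-2)**2 = 4)
E(R) = 0 (E(R) = -4 + 4 = 0)
E(160)/(-11900) = 0/(-11900) = 0*(-1/11900) = 0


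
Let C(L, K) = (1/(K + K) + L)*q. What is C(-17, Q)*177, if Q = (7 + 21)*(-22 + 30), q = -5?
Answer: 6739275/448 ≈ 15043.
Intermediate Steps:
Q = 224 (Q = 28*8 = 224)
C(L, K) = -5*L - 5/(2*K) (C(L, K) = (1/(K + K) + L)*(-5) = (1/(2*K) + L)*(-5) = (L + 1/(2*K))*(-5) = -5*L - 5/(2*K))
C(-17, Q)*177 = (-5*(-17) - 5/2/224)*177 = (85 - 5/2*1/224)*177 = (85 - 5/448)*177 = (38075/448)*177 = 6739275/448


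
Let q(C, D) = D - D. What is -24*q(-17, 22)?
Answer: 0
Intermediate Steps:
q(C, D) = 0
-24*q(-17, 22) = -24*0 = 0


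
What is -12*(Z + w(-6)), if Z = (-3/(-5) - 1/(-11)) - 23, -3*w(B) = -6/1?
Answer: 13404/55 ≈ 243.71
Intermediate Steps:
w(B) = 2 (w(B) = -(-2)/1 = -(-2) = -⅓*(-6) = 2)
Z = -1227/55 (Z = (-3*(-⅕) - 1*(-1/11)) - 23 = (⅗ + 1/11) - 23 = 38/55 - 23 = -1227/55 ≈ -22.309)
-12*(Z + w(-6)) = -12*(-1227/55 + 2) = -12*(-1117/55) = 13404/55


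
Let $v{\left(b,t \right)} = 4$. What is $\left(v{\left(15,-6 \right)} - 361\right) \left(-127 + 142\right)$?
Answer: $-5355$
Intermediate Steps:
$\left(v{\left(15,-6 \right)} - 361\right) \left(-127 + 142\right) = \left(4 - 361\right) \left(-127 + 142\right) = \left(-357\right) 15 = -5355$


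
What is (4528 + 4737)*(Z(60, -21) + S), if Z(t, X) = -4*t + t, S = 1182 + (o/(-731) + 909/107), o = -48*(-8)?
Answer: 43053269625/4601 ≈ 9.3574e+6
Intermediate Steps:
o = 384
S = 93075885/78217 (S = 1182 + (384/(-731) + 909/107) = 1182 + (384*(-1/731) + 909*(1/107)) = 1182 + (-384/731 + 909/107) = 1182 + 623391/78217 = 93075885/78217 ≈ 1190.0)
Z(t, X) = -3*t
(4528 + 4737)*(Z(60, -21) + S) = (4528 + 4737)*(-3*60 + 93075885/78217) = 9265*(-180 + 93075885/78217) = 9265*(78996825/78217) = 43053269625/4601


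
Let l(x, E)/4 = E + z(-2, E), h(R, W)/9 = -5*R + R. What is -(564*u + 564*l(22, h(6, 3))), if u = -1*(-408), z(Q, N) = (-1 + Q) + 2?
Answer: 259440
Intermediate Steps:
z(Q, N) = 1 + Q
u = 408
h(R, W) = -36*R (h(R, W) = 9*(-5*R + R) = 9*(-4*R) = -36*R)
l(x, E) = -4 + 4*E (l(x, E) = 4*(E + (1 - 2)) = 4*(E - 1) = 4*(-1 + E) = -4 + 4*E)
-(564*u + 564*l(22, h(6, 3))) = -(227856 + 2256*(-36)*6) = -(227856 - 487296) = -564/(1/((-4 - 864) + 408)) = -564/(1/(-868 + 408)) = -564/(1/(-460)) = -564/(-1/460) = -564*(-460) = 259440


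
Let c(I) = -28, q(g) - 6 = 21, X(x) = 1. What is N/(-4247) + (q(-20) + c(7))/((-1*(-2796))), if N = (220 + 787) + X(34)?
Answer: -2822615/11874612 ≈ -0.23770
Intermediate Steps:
q(g) = 27 (q(g) = 6 + 21 = 27)
N = 1008 (N = (220 + 787) + 1 = 1007 + 1 = 1008)
N/(-4247) + (q(-20) + c(7))/((-1*(-2796))) = 1008/(-4247) + (27 - 28)/((-1*(-2796))) = 1008*(-1/4247) - 1/2796 = -1008/4247 - 1*1/2796 = -1008/4247 - 1/2796 = -2822615/11874612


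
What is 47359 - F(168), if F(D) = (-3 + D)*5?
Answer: 46534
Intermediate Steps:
F(D) = -15 + 5*D
47359 - F(168) = 47359 - (-15 + 5*168) = 47359 - (-15 + 840) = 47359 - 1*825 = 47359 - 825 = 46534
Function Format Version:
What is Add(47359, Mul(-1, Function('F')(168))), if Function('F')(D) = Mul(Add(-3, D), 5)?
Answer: 46534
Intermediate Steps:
Function('F')(D) = Add(-15, Mul(5, D))
Add(47359, Mul(-1, Function('F')(168))) = Add(47359, Mul(-1, Add(-15, Mul(5, 168)))) = Add(47359, Mul(-1, Add(-15, 840))) = Add(47359, Mul(-1, 825)) = Add(47359, -825) = 46534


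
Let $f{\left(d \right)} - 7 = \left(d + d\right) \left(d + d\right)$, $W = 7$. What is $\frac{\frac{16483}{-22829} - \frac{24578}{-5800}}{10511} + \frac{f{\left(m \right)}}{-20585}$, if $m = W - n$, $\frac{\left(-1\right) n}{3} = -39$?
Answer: $- \frac{292871745465481}{124560961822900} \approx -2.3512$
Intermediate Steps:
$n = 117$ ($n = \left(-3\right) \left(-39\right) = 117$)
$m = -110$ ($m = 7 - 117 = -110$)
$f{\left(d \right)} = 7 + 4 d^{2}$ ($f{\left(d \right)} = 7 + \left(d + d\right) \left(d + d\right) = 7 + 2 d 2 d = 7 + 4 d^{2}$)
$\frac{\frac{16483}{-22829} - \frac{24578}{-5800}}{10511} + \frac{f{\left(m \right)}}{-20585} = \frac{\frac{16483}{-22829} - \frac{24578}{-5800}}{10511} + \frac{7 + 4 \left(-110\right)^{2}}{-20585} = \left(16483 \left(- \frac{1}{22829}\right) - - \frac{12289}{2900}\right) \frac{1}{10511} + \left(7 + 4 \cdot 12100\right) \left(- \frac{1}{20585}\right) = \left(- \frac{16483}{22829} + \frac{12289}{2900}\right) \frac{1}{10511} + \left(7 + 48400\right) \left(- \frac{1}{20585}\right) = \frac{232744881}{66204100} \cdot \frac{1}{10511} + 48407 \left(- \frac{1}{20585}\right) = \frac{232744881}{695871295100} - \frac{48407}{20585} = - \frac{292871745465481}{124560961822900}$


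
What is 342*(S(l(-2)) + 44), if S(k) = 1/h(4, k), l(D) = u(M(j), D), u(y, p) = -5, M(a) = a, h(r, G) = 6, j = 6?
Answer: 15105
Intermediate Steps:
l(D) = -5
S(k) = 1/6
342*(S(l(-2)) + 44) = 342*(1/6 + 44) = 342*(265/6) = 15105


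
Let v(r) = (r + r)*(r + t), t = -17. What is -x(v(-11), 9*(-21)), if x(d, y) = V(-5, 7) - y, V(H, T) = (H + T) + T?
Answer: -198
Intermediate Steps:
V(H, T) = H + 2*T
v(r) = 2*r*(-17 + r) (v(r) = (r + r)*(r - 17) = (2*r)*(-17 + r) = 2*r*(-17 + r))
x(d, y) = 9 - y (x(d, y) = (-5 + 2*7) - y = (-5 + 14) - y = 9 - y)
-x(v(-11), 9*(-21)) = -(9 - 9*(-21)) = -(9 - 1*(-189)) = -(9 + 189) = -1*198 = -198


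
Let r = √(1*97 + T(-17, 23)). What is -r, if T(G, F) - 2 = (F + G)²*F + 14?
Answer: -√941 ≈ -30.676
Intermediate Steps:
T(G, F) = 16 + F*(F + G)² (T(G, F) = 2 + ((F + G)²*F + 14) = 2 + (F*(F + G)² + 14) = 2 + (14 + F*(F + G)²) = 16 + F*(F + G)²)
r = √941 (r = √(1*97 + (16 + 23*(23 - 17)²)) = √(97 + (16 + 23*6²)) = √(97 + (16 + 23*36)) = √(97 + (16 + 828)) = √(97 + 844) = √941 ≈ 30.676)
-r = -√941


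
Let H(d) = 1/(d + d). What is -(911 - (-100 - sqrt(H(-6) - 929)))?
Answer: -1011 - I*sqrt(33447)/6 ≈ -1011.0 - 30.481*I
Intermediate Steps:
H(d) = 1/(2*d)
-(911 - (-100 - sqrt(H(-6) - 929))) = -(911 - (-100 - sqrt((1/2)/(-6) - 929))) = -(911 - (-100 - sqrt((1/2)*(-1/6) - 929))) = -(911 - (-100 - sqrt(-1/12 - 929))) = -(911 - (-100 - sqrt(-11149/12))) = -(911 - (-100 - I*sqrt(33447)/6)) = -(911 + (100 + I*sqrt(33447)/6)) = -(1011 + I*sqrt(33447)/6) = -1011 - I*sqrt(33447)/6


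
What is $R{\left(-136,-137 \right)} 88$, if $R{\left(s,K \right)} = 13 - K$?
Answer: $13200$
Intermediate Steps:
$R{\left(-136,-137 \right)} 88 = \left(13 - -137\right) 88 = \left(13 + 137\right) 88 = 150 \cdot 88 = 13200$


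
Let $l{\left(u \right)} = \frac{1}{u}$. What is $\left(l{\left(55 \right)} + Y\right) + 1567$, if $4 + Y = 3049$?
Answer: $\frac{253661}{55} \approx 4612.0$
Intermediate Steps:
$Y = 3045$ ($Y = -4 + 3049 = 3045$)
$\left(l{\left(55 \right)} + Y\right) + 1567 = \left(\frac{1}{55} + 3045\right) + 1567 = \frac{167476}{55} + 1567 = \frac{253661}{55}$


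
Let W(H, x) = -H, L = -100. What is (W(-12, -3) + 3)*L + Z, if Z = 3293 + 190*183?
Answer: 36563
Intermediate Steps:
Z = 38063 (Z = 3293 + 34770 = 38063)
(W(-12, -3) + 3)*L + Z = (-1*(-12) + 3)*(-100) + 38063 = (12 + 3)*(-100) + 38063 = 15*(-100) + 38063 = -1500 + 38063 = 36563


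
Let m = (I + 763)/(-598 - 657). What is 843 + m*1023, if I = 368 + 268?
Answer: -373212/1255 ≈ -297.38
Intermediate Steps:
I = 636
m = -1399/1255 (m = (636 + 763)/(-598 - 657) = 1399/(-1255) = 1399*(-1/1255) = -1399/1255 ≈ -1.1147)
843 + m*1023 = 843 - 1399/1255*1023 = 843 - 1431177/1255 = -373212/1255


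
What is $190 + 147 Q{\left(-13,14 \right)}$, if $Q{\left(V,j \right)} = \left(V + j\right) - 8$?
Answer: $-839$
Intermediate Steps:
$Q{\left(V,j \right)} = -8 + V + j$
$190 + 147 Q{\left(-13,14 \right)} = 190 + 147 \left(-8 - 13 + 14\right) = 190 + 147 \left(-7\right) = 190 - 1029 = -839$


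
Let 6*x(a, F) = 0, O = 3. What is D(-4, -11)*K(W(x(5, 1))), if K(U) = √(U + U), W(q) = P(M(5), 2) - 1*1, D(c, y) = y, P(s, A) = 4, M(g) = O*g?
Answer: -11*√6 ≈ -26.944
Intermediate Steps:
M(g) = 3*g
x(a, F) = 0 (x(a, F) = (⅙)*0 = 0)
W(q) = 3 (W(q) = 4 - 1*1 = 4 - 1 = 3)
K(U) = √2*√U (K(U) = √(2*U) = √2*√U)
D(-4, -11)*K(W(x(5, 1))) = -11*√2*√3 = -11*√6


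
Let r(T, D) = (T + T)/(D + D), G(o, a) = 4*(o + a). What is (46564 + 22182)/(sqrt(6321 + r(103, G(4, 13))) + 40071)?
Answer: 187321025688/109186152857 - 137492*sqrt(7308827)/109186152857 ≈ 1.7122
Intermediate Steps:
G(o, a) = 4*a + 4*o (G(o, a) = 4*(a + o) = 4*a + 4*o)
r(T, D) = T/D (r(T, D) = (2*T)/((2*D)) = (2*T)*(1/(2*D)) = T/D)
(46564 + 22182)/(sqrt(6321 + r(103, G(4, 13))) + 40071) = (46564 + 22182)/(sqrt(6321 + 103/(4*13 + 4*4)) + 40071) = 68746/(sqrt(6321 + 103/(52 + 16)) + 40071) = 68746/(sqrt(6321 + 103/68) + 40071) = 68746/(sqrt(429931/68) + 40071) = 68746/(sqrt(7308827)/34 + 40071) = 68746/(40071 + sqrt(7308827)/34)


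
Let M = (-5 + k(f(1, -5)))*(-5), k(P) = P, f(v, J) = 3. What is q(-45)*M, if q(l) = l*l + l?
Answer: 19800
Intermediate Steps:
q(l) = l + l² (q(l) = l² + l = l + l²)
M = 10 (M = (-5 + 3)*(-5) = -2*(-5) = 10)
q(-45)*M = -45*(1 - 45)*10 = -45*(-44)*10 = 1980*10 = 19800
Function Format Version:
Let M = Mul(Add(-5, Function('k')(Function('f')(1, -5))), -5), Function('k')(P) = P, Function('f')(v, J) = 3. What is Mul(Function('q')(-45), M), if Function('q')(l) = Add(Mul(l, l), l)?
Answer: 19800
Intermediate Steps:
Function('q')(l) = Add(l, Pow(l, 2)) (Function('q')(l) = Add(Pow(l, 2), l) = Add(l, Pow(l, 2)))
M = 10 (M = Mul(Add(-5, 3), -5) = Mul(-2, -5) = 10)
Mul(Function('q')(-45), M) = Mul(Mul(-45, Add(1, -45)), 10) = Mul(Mul(-45, -44), 10) = Mul(1980, 10) = 19800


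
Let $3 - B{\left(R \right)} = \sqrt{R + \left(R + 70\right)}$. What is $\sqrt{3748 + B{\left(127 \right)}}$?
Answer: $\sqrt{3733} \approx 61.098$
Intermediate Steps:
$B{\left(R \right)} = 3 - \sqrt{70 + 2 R}$ ($B{\left(R \right)} = 3 - \sqrt{R + \left(R + 70\right)} = 3 - \sqrt{R + \left(70 + R\right)} = 3 - \sqrt{70 + 2 R}$)
$\sqrt{3748 + B{\left(127 \right)}} = \sqrt{3748 + \left(3 - \sqrt{70 + 2 \cdot 127}\right)} = \sqrt{3748 + \left(3 - \sqrt{70 + 254}\right)} = \sqrt{3748 + \left(3 - \sqrt{324}\right)} = \sqrt{3748 + \left(3 - 18\right)} = \sqrt{3748 - 15} = \sqrt{3733}$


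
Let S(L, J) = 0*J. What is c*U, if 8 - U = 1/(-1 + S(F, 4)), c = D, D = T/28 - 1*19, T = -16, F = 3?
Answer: -1233/7 ≈ -176.14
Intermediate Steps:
S(L, J) = 0
D = -137/7 (D = -16/28 - 1*19 = -16*1/28 - 19 = -4/7 - 19 = -137/7 ≈ -19.571)
c = -137/7 ≈ -19.571
U = 9 (U = 8 - 1/(-1 + 0) = 8 - 1/(-1) = 8 - 1*(-1) = 8 + 1 = 9)
c*U = -137/7*9 = -1233/7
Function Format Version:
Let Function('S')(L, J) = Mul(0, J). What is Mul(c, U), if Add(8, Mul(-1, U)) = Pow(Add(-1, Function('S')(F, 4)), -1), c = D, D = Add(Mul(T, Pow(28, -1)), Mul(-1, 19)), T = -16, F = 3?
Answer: Rational(-1233, 7) ≈ -176.14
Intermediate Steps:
Function('S')(L, J) = 0
D = Rational(-137, 7) (D = Add(Mul(-16, Pow(28, -1)), Mul(-1, 19)) = Add(Mul(-16, Rational(1, 28)), -19) = Add(Rational(-4, 7), -19) = Rational(-137, 7) ≈ -19.571)
c = Rational(-137, 7) ≈ -19.571
U = 9 (U = Add(8, Mul(-1, Pow(Add(-1, 0), -1))) = Add(8, Mul(-1, Pow(-1, -1))) = Add(8, Mul(-1, -1)) = Add(8, 1) = 9)
Mul(c, U) = Mul(Rational(-137, 7), 9) = Rational(-1233, 7)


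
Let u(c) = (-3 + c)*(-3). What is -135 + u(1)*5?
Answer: -105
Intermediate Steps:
u(c) = 9 - 3*c
-135 + u(1)*5 = -135 + (9 - 3*1)*5 = -135 + (9 - 3)*5 = -135 + 6*5 = -135 + 30 = -105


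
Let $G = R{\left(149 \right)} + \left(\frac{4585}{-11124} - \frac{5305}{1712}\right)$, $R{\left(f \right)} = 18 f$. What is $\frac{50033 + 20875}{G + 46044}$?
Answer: $\frac{337598093376}{231971278687} \approx 1.4553$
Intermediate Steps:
$G = \frac{12752479519}{4761072}$ ($G = 18 \cdot 149 + \left(\frac{4585}{-11124} - \frac{5305}{1712}\right) = 2682 + \left(4585 \left(- \frac{1}{11124}\right) - \frac{5305}{1712}\right) = 2682 - \frac{16715585}{4761072} = \frac{12752479519}{4761072} \approx 2678.5$)
$\frac{50033 + 20875}{G + 46044} = \frac{50033 + 20875}{\frac{12752479519}{4761072} + 46044} = \frac{70908}{\frac{231971278687}{4761072}} = 70908 \cdot \frac{4761072}{231971278687} = \frac{337598093376}{231971278687}$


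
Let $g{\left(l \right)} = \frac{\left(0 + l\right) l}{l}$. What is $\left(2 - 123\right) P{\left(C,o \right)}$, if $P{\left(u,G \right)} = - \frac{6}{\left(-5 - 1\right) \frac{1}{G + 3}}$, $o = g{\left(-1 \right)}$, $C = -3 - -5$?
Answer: $-242$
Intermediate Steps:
$g{\left(l \right)} = l$ ($g{\left(l \right)} = \frac{l l}{l} = \frac{l^{2}}{l} = l$)
$C = 2$ ($C = -3 + 5 = 2$)
$o = -1$
$P{\left(u,G \right)} = 3 + G$ ($P{\left(u,G \right)} = - \frac{6}{\left(-6\right) \frac{1}{3 + G}} = - 6 \left(- \frac{1}{2} - \frac{G}{6}\right) = 3 + G$)
$\left(2 - 123\right) P{\left(C,o \right)} = \left(2 - 123\right) \left(3 - 1\right) = \left(-121\right) 2 = -242$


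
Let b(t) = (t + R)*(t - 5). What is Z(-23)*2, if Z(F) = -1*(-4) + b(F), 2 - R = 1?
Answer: 1240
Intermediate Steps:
R = 1 (R = 2 - 1*1 = 2 - 1 = 1)
b(t) = (1 + t)*(-5 + t) (b(t) = (t + 1)*(t - 5) = (1 + t)*(-5 + t))
Z(F) = -1 + F**2 - 4*F (Z(F) = -1*(-4) + (-5 + F**2 - 4*F) = 4 + (-5 + F**2 - 4*F) = -1 + F**2 - 4*F)
Z(-23)*2 = (-1 + (-23)**2 - 4*(-23))*2 = (-1 + 529 + 92)*2 = 620*2 = 1240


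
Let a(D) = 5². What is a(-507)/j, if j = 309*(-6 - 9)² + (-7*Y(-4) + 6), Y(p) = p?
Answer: 25/69559 ≈ 0.00035941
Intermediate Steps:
a(D) = 25
j = 69559 (j = 309*(-6 - 9)² + (-7*(-4) + 6) = 309*(-15)² + (28 + 6) = 309*225 + 34 = 69525 + 34 = 69559)
a(-507)/j = 25/69559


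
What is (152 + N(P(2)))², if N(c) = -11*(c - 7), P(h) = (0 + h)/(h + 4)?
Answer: 456976/9 ≈ 50775.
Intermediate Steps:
P(h) = h/(4 + h)
N(c) = 77 - 11*c (N(c) = -11*(-7 + c) = 77 - 11*c)
(152 + N(P(2)))² = (152 + (77 - 22/(4 + 2)))² = (152 + (77 - 22/6))² = (152 + (77 - 11*⅓))² = (152 + (77 - 11/3))² = (152 + 220/3)² = (676/3)² = 456976/9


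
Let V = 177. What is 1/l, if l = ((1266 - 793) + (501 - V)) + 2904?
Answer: 1/3701 ≈ 0.00027020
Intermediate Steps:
l = 3701 (l = ((1266 - 793) + (501 - 1*177)) + 2904 = (473 + (501 - 177)) + 2904 = (473 + 324) + 2904 = 797 + 2904 = 3701)
1/l = 1/3701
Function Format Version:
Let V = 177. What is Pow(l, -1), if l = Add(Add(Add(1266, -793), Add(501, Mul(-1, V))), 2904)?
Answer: Rational(1, 3701) ≈ 0.00027020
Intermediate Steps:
l = 3701 (l = Add(Add(Add(1266, -793), Add(501, Mul(-1, 177))), 2904) = Add(Add(473, Add(501, -177)), 2904) = Add(Add(473, 324), 2904) = Add(797, 2904) = 3701)
Pow(l, -1) = Pow(3701, -1) = Rational(1, 3701)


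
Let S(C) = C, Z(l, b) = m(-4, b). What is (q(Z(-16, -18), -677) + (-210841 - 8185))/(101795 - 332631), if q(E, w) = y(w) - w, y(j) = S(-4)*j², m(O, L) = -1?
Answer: 2051665/230836 ≈ 8.8880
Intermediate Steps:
Z(l, b) = -1
y(j) = -4*j²
q(E, w) = -w - 4*w² (q(E, w) = -4*w² - w = -w - 4*w²)
(q(Z(-16, -18), -677) + (-210841 - 8185))/(101795 - 332631) = (-677*(-1 - 4*(-677)) + (-210841 - 8185))/(101795 - 332631) = (-677*(-1 + 2708) - 219026)/(-230836) = (-677*2707 - 219026)*(-1/230836) = (-1832639 - 219026)*(-1/230836) = -2051665*(-1/230836) = 2051665/230836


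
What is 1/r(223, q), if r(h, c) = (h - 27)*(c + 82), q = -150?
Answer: -1/13328 ≈ -7.5030e-5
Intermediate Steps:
r(h, c) = (-27 + h)*(82 + c)
1/r(223, q) = 1/(-2214 - 27*(-150) + 82*223 - 150*223) = 1/(-2214 + 4050 + 18286 - 33450) = 1/(-13328) = -1/13328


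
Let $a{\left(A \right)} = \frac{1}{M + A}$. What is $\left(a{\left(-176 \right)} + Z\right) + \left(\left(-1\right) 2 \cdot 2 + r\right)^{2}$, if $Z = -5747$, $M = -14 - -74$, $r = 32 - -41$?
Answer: $- \frac{114377}{116} \approx -986.01$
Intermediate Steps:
$r = 73$ ($r = 32 + 41 = 73$)
$M = 60$ ($M = -14 + 74 = 60$)
$a{\left(A \right)} = \frac{1}{60 + A}$
$\left(a{\left(-176 \right)} + Z\right) + \left(\left(-1\right) 2 \cdot 2 + r\right)^{2} = \left(\frac{1}{60 - 176} - 5747\right) + \left(\left(-1\right) 2 \cdot 2 + 73\right)^{2} = \left(\frac{1}{-116} - 5747\right) + \left(\left(-2\right) 2 + 73\right)^{2} = \left(- \frac{1}{116} - 5747\right) + \left(-4 + 73\right)^{2} = - \frac{666653}{116} + 69^{2} = - \frac{666653}{116} + 4761 = - \frac{114377}{116}$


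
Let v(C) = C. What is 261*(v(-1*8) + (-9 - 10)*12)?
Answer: -61596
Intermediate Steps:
261*(v(-1*8) + (-9 - 10)*12) = 261*(-1*8 + (-9 - 10)*12) = 261*(-8 - 19*12) = 261*(-8 - 228) = 261*(-236) = -61596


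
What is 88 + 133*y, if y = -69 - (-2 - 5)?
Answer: -8158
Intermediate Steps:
y = -62 (y = -69 - 1*(-7) = -69 + 7 = -62)
88 + 133*y = 88 + 133*(-62) = 88 - 8246 = -8158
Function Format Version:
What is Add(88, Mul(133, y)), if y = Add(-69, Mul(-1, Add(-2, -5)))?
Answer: -8158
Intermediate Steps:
y = -62 (y = Add(-69, Mul(-1, -7)) = Add(-69, 7) = -62)
Add(88, Mul(133, y)) = Add(88, Mul(133, -62)) = Add(88, -8246) = -8158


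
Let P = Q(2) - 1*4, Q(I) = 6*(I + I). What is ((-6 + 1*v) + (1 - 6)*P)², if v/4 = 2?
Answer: 9604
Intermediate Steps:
v = 8 (v = 4*2 = 8)
Q(I) = 12*I (Q(I) = 6*(2*I) = 12*I)
P = 20 (P = 12*2 - 1*4 = 24 - 4 = 20)
((-6 + 1*v) + (1 - 6)*P)² = ((-6 + 1*8) + (1 - 6)*20)² = ((-6 + 8) - 5*20)² = (2 - 100)² = (-98)² = 9604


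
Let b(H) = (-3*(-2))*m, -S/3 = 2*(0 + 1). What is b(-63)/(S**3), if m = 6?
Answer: -1/6 ≈ -0.16667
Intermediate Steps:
S = -6 (S = -6*(0 + 1) = -6 ≈ -6.0000)
b(H) = 36 (b(H) = -3*(-2)*6 = 6*6 = 36)
b(-63)/(S**3) = 36/((-6)**3) = 36/(-216) = 36*(-1/216) = -1/6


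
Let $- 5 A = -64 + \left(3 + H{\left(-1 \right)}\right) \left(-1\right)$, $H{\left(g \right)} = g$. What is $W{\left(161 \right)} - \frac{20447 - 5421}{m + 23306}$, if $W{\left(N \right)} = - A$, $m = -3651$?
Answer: $- \frac{274472}{19655} \approx -13.964$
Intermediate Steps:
$A = \frac{66}{5}$ ($A = - \frac{-64 + \left(3 - 1\right) \left(-1\right)}{5} = - \frac{-64 + 2 \left(-1\right)}{5} = - \frac{-64 - 2}{5} = \left(- \frac{1}{5}\right) \left(-66\right) = \frac{66}{5} \approx 13.2$)
$W{\left(N \right)} = - \frac{66}{5}$ ($W{\left(N \right)} = \left(-1\right) \frac{66}{5} = - \frac{66}{5}$)
$W{\left(161 \right)} - \frac{20447 - 5421}{m + 23306} = - \frac{66}{5} - \frac{20447 - 5421}{-3651 + 23306} = - \frac{66}{5} - \frac{15026}{19655} = - \frac{274472}{19655}$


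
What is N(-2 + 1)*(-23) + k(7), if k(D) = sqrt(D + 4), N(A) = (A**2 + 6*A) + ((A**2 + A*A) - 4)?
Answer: 161 + sqrt(11) ≈ 164.32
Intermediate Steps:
N(A) = -4 + 3*A**2 + 6*A (N(A) = (A**2 + 6*A) + ((A**2 + A**2) - 4) = (A**2 + 6*A) + (2*A**2 - 4) = (A**2 + 6*A) + (-4 + 2*A**2) = -4 + 3*A**2 + 6*A)
k(D) = sqrt(4 + D)
N(-2 + 1)*(-23) + k(7) = (-4 + 3*(-2 + 1)**2 + 6*(-2 + 1))*(-23) + sqrt(4 + 7) = (-4 + 3*(-1)**2 + 6*(-1))*(-23) + sqrt(11) = (-4 + 3*1 - 6)*(-23) + sqrt(11) = (-4 + 3 - 6)*(-23) + sqrt(11) = -7*(-23) + sqrt(11) = 161 + sqrt(11)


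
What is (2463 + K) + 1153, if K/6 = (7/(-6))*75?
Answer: 3091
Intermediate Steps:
K = -525 (K = 6*((7/(-6))*75) = 6*((7*(-1/6))*75) = 6*(-7/6*75) = 6*(-175/2) = -525)
(2463 + K) + 1153 = (2463 - 525) + 1153 = 1938 + 1153 = 3091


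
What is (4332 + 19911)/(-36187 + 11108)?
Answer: -24243/25079 ≈ -0.96667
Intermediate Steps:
(4332 + 19911)/(-36187 + 11108) = 24243/(-25079) = 24243*(-1/25079) = -24243/25079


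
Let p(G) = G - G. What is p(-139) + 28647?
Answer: 28647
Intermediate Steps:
p(G) = 0
p(-139) + 28647 = 0 + 28647 = 28647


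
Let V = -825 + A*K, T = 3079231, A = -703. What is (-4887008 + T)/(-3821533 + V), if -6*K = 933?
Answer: 3615554/7426083 ≈ 0.48687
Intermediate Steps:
K = -311/2 (K = -⅙*933 = -311/2 ≈ -155.50)
V = 216983/2 (V = -825 - 703*(-311/2) = -825 + 218633/2 = 216983/2 ≈ 1.0849e+5)
(-4887008 + T)/(-3821533 + V) = (-4887008 + 3079231)/(-3821533 + 216983/2) = -1807777/(-7426083/2) = -1807777*(-2/7426083) = 3615554/7426083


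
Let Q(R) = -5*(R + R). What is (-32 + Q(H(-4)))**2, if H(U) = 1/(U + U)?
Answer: 15129/16 ≈ 945.56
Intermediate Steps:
H(U) = 1/(2*U)
Q(R) = -10*R
(-32 + Q(H(-4)))**2 = (-32 - 5/(-4))**2 = (-32 - 5*(-1)/4)**2 = (-32 - 10*(-1/8))**2 = (-32 + 5/4)**2 = (-123/4)**2 = 15129/16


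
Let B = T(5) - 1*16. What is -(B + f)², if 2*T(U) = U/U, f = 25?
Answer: -361/4 ≈ -90.250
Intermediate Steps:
T(U) = ½ (T(U) = (U/U)/2 = (½)*1 = ½)
B = -31/2 (B = ½ - 1*16 = ½ - 16 = -31/2 ≈ -15.500)
-(B + f)² = -(-31/2 + 25)² = -(19/2)² = -1*361/4 = -361/4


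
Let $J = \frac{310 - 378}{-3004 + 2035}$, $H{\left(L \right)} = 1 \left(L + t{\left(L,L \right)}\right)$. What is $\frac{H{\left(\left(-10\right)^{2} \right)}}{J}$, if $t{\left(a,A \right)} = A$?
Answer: $2850$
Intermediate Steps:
$H{\left(L \right)} = 2 L$ ($H{\left(L \right)} = 1 \left(L + L\right) = 1 \cdot 2 L = 2 L$)
$J = \frac{4}{57}$ ($J = - \frac{68}{-969} = \left(-68\right) \left(- \frac{1}{969}\right) = \frac{4}{57} \approx 0.070175$)
$\frac{H{\left(\left(-10\right)^{2} \right)}}{J} = \frac{2 \left(-10\right)^{2}}{\frac{4}{57}} = 2 \cdot 100 \cdot \frac{57}{4} = 200 \cdot \frac{57}{4} = 2850$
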